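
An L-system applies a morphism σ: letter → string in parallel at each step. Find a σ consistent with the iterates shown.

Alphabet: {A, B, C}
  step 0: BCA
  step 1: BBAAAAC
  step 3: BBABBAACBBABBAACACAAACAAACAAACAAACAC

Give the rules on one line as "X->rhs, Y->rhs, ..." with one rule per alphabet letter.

A->AC, B->BBA, C->AA

  step 0 ⇒ step 1: BCA ⇒ BBA·AA·AC
    A ↦ AC
    B ↦ BBA
    C ↦ AA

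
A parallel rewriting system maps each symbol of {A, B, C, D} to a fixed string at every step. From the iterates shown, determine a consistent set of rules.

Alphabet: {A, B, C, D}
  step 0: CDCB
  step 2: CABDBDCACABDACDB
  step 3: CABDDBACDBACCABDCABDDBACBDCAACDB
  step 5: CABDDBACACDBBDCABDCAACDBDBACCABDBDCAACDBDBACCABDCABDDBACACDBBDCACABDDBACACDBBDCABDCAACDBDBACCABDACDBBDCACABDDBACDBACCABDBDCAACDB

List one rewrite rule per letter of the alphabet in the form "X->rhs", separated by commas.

A->BD, B->DB, C->CA, D->AC

  step 2 ⇒ step 3: CABDBDCACABDACDB ⇒ CA·BD·DB·AC·DB·AC·CA·BD·CA·BD·DB·AC·BD·CA·AC·DB
    A ↦ BD
    B ↦ DB
    C ↦ CA
    D ↦ AC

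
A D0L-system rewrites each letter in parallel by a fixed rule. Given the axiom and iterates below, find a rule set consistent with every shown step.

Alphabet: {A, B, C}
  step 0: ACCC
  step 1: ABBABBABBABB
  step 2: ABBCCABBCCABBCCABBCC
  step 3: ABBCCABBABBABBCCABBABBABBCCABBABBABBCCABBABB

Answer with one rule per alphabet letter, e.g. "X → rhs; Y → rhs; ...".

  step 2 ⇒ step 3: ABBCCABBCCABBCCABBCC ⇒ ABB·C·C·ABB·ABB·ABB·C·C·ABB·ABB·ABB·C·C·ABB·ABB·ABB·C·C·ABB·ABB
    A ↦ ABB
    B ↦ C
    C ↦ ABB

A->ABB, B->C, C->ABB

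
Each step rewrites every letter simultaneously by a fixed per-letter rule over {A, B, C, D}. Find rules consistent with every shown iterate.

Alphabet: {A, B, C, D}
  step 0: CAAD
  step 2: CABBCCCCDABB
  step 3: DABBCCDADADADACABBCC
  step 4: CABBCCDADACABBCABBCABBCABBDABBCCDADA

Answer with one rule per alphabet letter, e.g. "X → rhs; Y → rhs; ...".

A->BB, B->C, C->DA, D->CA

  step 3 ⇒ step 4: DABBCCDADADADACABBCC ⇒ CA·BB·C·C·DA·DA·CA·BB·CA·BB·CA·BB·CA·BB·DA·BB·C·C·DA·DA
    A ↦ BB
    B ↦ C
    C ↦ DA
    D ↦ CA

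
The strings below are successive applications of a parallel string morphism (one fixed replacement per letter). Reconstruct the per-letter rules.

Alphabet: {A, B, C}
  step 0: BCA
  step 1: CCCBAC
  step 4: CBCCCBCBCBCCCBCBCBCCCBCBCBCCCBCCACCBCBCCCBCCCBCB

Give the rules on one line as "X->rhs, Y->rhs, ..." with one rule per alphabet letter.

  step 0 ⇒ step 1: BCA ⇒ CC·CB·AC
    A ↦ AC
    B ↦ CC
    C ↦ CB

A->AC, B->CC, C->CB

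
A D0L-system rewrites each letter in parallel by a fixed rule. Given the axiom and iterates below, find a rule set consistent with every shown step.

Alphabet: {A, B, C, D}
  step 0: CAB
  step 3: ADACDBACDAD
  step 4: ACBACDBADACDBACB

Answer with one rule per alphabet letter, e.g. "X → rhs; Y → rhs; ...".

A->AC, B->AD, C->D, D->B

  step 3 ⇒ step 4: ADACDBACDAD ⇒ AC·B·AC·D·B·AD·AC·D·B·AC·B
    A ↦ AC
    B ↦ AD
    C ↦ D
    D ↦ B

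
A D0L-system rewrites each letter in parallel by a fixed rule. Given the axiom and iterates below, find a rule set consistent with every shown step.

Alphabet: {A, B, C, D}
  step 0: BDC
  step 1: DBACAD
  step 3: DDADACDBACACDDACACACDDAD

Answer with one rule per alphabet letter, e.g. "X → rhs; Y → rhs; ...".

  step 0 ⇒ step 1: BDC ⇒ DB·AC·AD
    B ↦ DB
    C ↦ AD
    D ↦ AC
    A ↦ DD  (constrained at step 1)

A->DD, B->DB, C->AD, D->AC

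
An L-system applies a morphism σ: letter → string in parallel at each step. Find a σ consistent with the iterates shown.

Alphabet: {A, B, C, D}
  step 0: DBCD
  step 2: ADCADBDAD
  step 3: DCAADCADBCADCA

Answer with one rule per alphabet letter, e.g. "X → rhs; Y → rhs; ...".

A->D, B->DB, C->A, D->CA

  step 2 ⇒ step 3: ADCADBDAD ⇒ D·CA·A·D·CA·DB·CA·D·CA
    A ↦ D
    B ↦ DB
    C ↦ A
    D ↦ CA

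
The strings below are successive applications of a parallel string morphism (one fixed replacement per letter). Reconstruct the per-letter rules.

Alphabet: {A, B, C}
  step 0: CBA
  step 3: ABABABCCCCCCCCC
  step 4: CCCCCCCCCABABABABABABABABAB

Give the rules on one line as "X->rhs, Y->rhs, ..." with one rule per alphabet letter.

  step 3 ⇒ step 4: ABABABCCCCCCCCC ⇒ C·CC·C·CC·C·CC·AB·AB·AB·AB·AB·AB·AB·AB·AB
    A ↦ C
    B ↦ CC
    C ↦ AB

A->C, B->CC, C->AB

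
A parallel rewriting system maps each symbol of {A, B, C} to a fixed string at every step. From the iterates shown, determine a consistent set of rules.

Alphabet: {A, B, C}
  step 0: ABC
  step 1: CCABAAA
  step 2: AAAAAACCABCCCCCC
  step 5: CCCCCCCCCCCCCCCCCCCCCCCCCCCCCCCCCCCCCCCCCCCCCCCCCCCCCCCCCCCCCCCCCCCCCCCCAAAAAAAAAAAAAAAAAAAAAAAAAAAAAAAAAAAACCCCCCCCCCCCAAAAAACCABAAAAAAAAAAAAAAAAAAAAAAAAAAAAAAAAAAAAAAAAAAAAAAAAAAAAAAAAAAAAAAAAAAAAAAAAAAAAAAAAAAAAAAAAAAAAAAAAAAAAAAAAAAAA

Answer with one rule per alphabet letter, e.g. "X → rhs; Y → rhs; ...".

A->CC, B->AB, C->AAA

  step 1 ⇒ step 2: CCABAAA ⇒ AAA·AAA·CC·AB·CC·CC·CC
    A ↦ CC
    B ↦ AB
    C ↦ AAA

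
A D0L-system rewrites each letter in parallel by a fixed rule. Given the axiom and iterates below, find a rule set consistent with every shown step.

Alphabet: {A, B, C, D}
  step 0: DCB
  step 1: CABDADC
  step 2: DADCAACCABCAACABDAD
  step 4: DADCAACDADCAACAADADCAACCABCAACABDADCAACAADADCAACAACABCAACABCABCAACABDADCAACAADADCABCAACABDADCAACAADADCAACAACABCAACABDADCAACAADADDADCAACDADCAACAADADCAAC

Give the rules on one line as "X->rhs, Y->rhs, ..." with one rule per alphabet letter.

  step 1 ⇒ step 2: CABDADC ⇒ DAD·CAA·C·CAB·CAA·CAB·DAD
    A ↦ CAA
    B ↦ C
    C ↦ DAD
    D ↦ CAB

A->CAA, B->C, C->DAD, D->CAB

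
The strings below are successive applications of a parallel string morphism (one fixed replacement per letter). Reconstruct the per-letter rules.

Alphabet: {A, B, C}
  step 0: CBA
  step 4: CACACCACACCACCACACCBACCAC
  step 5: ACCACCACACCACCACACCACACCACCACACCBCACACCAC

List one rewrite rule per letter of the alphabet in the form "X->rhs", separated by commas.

A->C, B->CB, C->AC

  step 4 ⇒ step 5: CACACCACACCACCACACCBACCAC ⇒ AC·C·AC·C·AC·AC·C·AC·C·AC·AC·C·AC·AC·C·AC·C·AC·AC·CB·C·AC·AC·C·AC
    A ↦ C
    B ↦ CB
    C ↦ AC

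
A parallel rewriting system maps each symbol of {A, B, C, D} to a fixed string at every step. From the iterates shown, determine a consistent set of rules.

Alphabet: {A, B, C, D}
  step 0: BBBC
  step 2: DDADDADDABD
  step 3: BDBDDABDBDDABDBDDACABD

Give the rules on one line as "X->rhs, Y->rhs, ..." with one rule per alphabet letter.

A->DA, B->CA, C->D, D->BD

  step 2 ⇒ step 3: DDADDADDABD ⇒ BD·BD·DA·BD·BD·DA·BD·BD·DA·CA·BD
    A ↦ DA
    B ↦ CA
    D ↦ BD
    C ↦ D  (constrained at step 0)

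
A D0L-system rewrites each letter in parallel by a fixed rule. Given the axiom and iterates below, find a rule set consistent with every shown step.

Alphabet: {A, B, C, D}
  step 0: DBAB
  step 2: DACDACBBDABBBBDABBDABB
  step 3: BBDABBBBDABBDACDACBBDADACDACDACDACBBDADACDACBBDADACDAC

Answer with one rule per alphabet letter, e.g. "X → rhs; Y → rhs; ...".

  step 2 ⇒ step 3: DACDACBBDABBBBDABBDABB ⇒ BB·DA·BB·BB·DA·BB·DAC·DAC·BB·DA·DAC·DAC·DAC·DAC·BB·DA·DAC·DAC·BB·DA·DAC·DAC
    A ↦ DA
    B ↦ DAC
    C ↦ BB
    D ↦ BB

A->DA, B->DAC, C->BB, D->BB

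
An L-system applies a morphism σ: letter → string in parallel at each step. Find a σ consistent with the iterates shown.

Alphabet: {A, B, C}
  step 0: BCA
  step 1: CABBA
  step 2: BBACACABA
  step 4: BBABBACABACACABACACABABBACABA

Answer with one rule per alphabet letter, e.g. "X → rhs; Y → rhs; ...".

  step 1 ⇒ step 2: CABBA ⇒ B·BA·CA·CA·BA
    A ↦ BA
    B ↦ CA
    C ↦ B

A->BA, B->CA, C->B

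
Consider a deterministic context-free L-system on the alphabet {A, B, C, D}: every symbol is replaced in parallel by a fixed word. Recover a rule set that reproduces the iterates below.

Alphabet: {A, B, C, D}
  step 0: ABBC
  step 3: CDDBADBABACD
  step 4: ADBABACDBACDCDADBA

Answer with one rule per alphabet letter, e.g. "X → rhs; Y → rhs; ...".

A->D, B->C, C->AD, D->BA

  step 3 ⇒ step 4: CDDBADBABACD ⇒ AD·BA·BA·C·D·BA·C·D·C·D·AD·BA
    A ↦ D
    B ↦ C
    C ↦ AD
    D ↦ BA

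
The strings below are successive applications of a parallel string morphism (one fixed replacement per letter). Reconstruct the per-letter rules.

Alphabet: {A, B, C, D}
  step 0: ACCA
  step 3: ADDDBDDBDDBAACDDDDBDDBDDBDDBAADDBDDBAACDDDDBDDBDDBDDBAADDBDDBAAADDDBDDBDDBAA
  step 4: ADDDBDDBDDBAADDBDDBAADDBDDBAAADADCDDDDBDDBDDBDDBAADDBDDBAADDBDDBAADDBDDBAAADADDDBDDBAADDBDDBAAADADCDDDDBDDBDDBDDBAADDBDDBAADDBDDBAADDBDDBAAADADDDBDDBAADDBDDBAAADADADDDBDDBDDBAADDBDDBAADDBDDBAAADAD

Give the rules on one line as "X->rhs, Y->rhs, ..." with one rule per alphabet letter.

A->AD, B->AA, C->CDD, D->DDB

  step 3 ⇒ step 4: ADDDBDDBDDBAACDDDDBDDBDDBDDBAADDBDDBAACDDDDBDDBDDBDDBAADDBDDBAAADDDBDDBDDBAA ⇒ AD·DDB·DDB·DDB·AA·DDB·DDB·AA·DDB·DDB·AA·AD·AD·CDD·DDB·DDB·DDB·DDB·AA·DDB·DDB·AA·DDB·DDB·AA·DDB·DDB·AA·AD·AD·DDB·DDB·AA·DDB·DDB·AA·AD·AD·CDD·DDB·DDB·DDB·DDB·AA·DDB·DDB·AA·DDB·DDB·AA·DDB·DDB·AA·AD·AD·DDB·DDB·AA·DDB·DDB·AA·AD·AD·AD·DDB·DDB·DDB·AA·DDB·DDB·AA·DDB·DDB·AA·AD·AD
    A ↦ AD
    B ↦ AA
    C ↦ CDD
    D ↦ DDB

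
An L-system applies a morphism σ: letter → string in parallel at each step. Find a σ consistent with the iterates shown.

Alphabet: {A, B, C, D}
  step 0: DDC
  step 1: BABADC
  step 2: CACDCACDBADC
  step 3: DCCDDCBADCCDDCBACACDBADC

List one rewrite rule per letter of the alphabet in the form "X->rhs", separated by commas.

A->CD, B->CA, C->DC, D->BA

  step 2 ⇒ step 3: CACDCACDBADC ⇒ DC·CD·DC·BA·DC·CD·DC·BA·CA·CD·BA·DC
    A ↦ CD
    B ↦ CA
    C ↦ DC
    D ↦ BA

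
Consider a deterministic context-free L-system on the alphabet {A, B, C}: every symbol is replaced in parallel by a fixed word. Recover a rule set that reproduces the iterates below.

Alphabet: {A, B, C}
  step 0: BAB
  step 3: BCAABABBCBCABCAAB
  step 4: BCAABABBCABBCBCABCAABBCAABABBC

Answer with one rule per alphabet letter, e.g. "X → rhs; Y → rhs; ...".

  step 3 ⇒ step 4: BCAABABBCBCABCAAB ⇒ BC·A·AB·AB·BC·AB·BC·BC·A·BC·A·AB·BC·A·AB·AB·BC
    A ↦ AB
    B ↦ BC
    C ↦ A

A->AB, B->BC, C->A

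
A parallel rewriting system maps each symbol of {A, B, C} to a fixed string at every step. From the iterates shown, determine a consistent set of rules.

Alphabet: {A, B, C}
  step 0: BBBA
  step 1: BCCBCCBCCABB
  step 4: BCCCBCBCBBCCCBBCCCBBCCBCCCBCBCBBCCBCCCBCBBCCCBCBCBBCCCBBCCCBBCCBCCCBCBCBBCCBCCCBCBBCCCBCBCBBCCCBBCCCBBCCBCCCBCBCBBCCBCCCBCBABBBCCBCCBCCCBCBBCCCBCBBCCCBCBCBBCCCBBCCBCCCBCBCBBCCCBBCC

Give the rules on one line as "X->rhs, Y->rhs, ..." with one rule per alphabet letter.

A->ABB, B->BCC, C->CB

  step 0 ⇒ step 1: BBBA ⇒ BCC·BCC·BCC·ABB
    A ↦ ABB
    B ↦ BCC
    C ↦ CB  (constrained at step 1)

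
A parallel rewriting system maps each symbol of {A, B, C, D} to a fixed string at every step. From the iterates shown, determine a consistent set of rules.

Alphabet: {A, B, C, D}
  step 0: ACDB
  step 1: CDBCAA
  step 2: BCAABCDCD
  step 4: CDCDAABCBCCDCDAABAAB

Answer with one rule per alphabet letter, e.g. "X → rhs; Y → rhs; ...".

  step 1 ⇒ step 2: CDBCAA ⇒ B·C·AA·B·CD·CD
    A ↦ CD
    B ↦ AA
    C ↦ B
    D ↦ C

A->CD, B->AA, C->B, D->C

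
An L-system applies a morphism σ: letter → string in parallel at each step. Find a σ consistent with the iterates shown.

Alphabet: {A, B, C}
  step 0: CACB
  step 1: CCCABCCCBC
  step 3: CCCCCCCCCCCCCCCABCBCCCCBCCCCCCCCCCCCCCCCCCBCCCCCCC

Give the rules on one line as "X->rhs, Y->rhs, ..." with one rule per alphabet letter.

A->CAB, B->CBC, C->CC

  step 0 ⇒ step 1: CACB ⇒ CC·CAB·CC·CBC
    A ↦ CAB
    B ↦ CBC
    C ↦ CC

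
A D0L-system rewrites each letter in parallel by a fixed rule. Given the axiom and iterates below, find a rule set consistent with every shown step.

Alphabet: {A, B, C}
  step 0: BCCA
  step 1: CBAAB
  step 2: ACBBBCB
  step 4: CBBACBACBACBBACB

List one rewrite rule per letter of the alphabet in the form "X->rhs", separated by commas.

A->B, B->CB, C->A

  step 1 ⇒ step 2: CBAAB ⇒ A·CB·B·B·CB
    A ↦ B
    B ↦ CB
    C ↦ A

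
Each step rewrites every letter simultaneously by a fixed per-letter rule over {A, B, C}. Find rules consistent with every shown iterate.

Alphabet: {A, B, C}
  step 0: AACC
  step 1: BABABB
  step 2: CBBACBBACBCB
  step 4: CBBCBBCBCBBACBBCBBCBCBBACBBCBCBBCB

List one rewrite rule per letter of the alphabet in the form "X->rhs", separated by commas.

A->BA, B->CB, C->B

  step 1 ⇒ step 2: BABABB ⇒ CB·BA·CB·BA·CB·CB
    A ↦ BA
    B ↦ CB
  step 0 ⇒ step 1: AACC ⇒ BA·BA·B·B
    C ↦ B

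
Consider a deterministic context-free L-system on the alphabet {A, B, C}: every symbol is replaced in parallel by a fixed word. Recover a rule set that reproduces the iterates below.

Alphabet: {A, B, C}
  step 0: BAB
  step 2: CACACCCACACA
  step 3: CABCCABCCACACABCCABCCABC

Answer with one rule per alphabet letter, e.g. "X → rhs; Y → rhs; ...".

  step 2 ⇒ step 3: CACACCCACACA ⇒ CA·BC·CA·BC·CA·CA·CA·BC·CA·BC·CA·BC
    A ↦ BC
    C ↦ CA
    B ↦ CC  (constrained at step 0)

A->BC, B->CC, C->CA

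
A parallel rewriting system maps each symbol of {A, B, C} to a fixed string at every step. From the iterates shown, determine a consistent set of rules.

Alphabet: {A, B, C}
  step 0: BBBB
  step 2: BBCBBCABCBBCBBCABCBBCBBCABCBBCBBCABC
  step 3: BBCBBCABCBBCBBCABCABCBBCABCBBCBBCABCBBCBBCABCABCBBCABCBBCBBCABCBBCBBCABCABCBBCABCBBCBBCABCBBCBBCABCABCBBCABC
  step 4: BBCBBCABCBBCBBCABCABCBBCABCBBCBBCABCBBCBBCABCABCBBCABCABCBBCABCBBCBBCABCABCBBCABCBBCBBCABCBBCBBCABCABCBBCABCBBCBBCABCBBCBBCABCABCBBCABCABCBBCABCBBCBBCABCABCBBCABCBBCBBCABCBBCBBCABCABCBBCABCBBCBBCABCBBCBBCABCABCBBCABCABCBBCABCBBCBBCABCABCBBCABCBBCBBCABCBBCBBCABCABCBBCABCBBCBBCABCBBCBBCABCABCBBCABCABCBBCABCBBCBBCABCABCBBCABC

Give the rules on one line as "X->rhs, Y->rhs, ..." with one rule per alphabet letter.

A->ABC, B->BBC, C->ABC

  step 3 ⇒ step 4: BBCBBCABCBBCBBCABCABCBBCABCBBCBBCABCBBCBBCABCABCBBCABCBBCBBCABCBBCBBCABCABCBBCABCBBCBBCABCBBCBBCABCABCBBCABC ⇒ BBC·BBC·ABC·BBC·BBC·ABC·ABC·BBC·ABC·BBC·BBC·ABC·BBC·BBC·ABC·ABC·BBC·ABC·ABC·BBC·ABC·BBC·BBC·ABC·ABC·BBC·ABC·BBC·BBC·ABC·BBC·BBC·ABC·ABC·BBC·ABC·BBC·BBC·ABC·BBC·BBC·ABC·ABC·BBC·ABC·ABC·BBC·ABC·BBC·BBC·ABC·ABC·BBC·ABC·BBC·BBC·ABC·BBC·BBC·ABC·ABC·BBC·ABC·BBC·BBC·ABC·BBC·BBC·ABC·ABC·BBC·ABC·ABC·BBC·ABC·BBC·BBC·ABC·ABC·BBC·ABC·BBC·BBC·ABC·BBC·BBC·ABC·ABC·BBC·ABC·BBC·BBC·ABC·BBC·BBC·ABC·ABC·BBC·ABC·ABC·BBC·ABC·BBC·BBC·ABC·ABC·BBC·ABC
    A ↦ ABC
    B ↦ BBC
    C ↦ ABC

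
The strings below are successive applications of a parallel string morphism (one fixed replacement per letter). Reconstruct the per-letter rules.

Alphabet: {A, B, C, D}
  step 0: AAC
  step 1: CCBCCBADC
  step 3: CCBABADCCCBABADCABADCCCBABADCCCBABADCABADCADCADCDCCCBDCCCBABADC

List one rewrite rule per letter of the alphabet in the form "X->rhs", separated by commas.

  step 0 ⇒ step 1: AAC ⇒ CCB·CCB·ADC
    A ↦ CCB
    C ↦ ADC
    B ↦ DC  (constrained at step 1)
    D ↦ AB  (constrained at step 1)

A->CCB, B->DC, C->ADC, D->AB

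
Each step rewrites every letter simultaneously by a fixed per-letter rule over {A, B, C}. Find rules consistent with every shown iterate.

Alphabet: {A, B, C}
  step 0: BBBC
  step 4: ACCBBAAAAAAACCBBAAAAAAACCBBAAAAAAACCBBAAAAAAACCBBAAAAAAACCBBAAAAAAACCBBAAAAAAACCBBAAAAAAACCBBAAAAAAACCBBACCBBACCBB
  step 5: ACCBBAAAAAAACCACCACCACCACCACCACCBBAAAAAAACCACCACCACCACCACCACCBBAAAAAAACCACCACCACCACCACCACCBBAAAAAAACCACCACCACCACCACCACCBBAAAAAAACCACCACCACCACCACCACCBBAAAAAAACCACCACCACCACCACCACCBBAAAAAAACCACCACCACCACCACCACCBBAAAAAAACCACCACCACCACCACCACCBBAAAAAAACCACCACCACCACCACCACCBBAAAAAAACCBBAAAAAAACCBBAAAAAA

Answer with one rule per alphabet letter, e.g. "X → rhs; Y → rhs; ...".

A->ACC, B->AAA, C->B

  step 4 ⇒ step 5: ACCBBAAAAAAACCBBAAAAAAACCBBAAAAAAACCBBAAAAAAACCBBAAAAAAACCBBAAAAAAACCBBAAAAAAACCBBAAAAAAACCBBAAAAAAACCBBACCBBACCBB ⇒ ACC·B·B·AAA·AAA·ACC·ACC·ACC·ACC·ACC·ACC·ACC·B·B·AAA·AAA·ACC·ACC·ACC·ACC·ACC·ACC·ACC·B·B·AAA·AAA·ACC·ACC·ACC·ACC·ACC·ACC·ACC·B·B·AAA·AAA·ACC·ACC·ACC·ACC·ACC·ACC·ACC·B·B·AAA·AAA·ACC·ACC·ACC·ACC·ACC·ACC·ACC·B·B·AAA·AAA·ACC·ACC·ACC·ACC·ACC·ACC·ACC·B·B·AAA·AAA·ACC·ACC·ACC·ACC·ACC·ACC·ACC·B·B·AAA·AAA·ACC·ACC·ACC·ACC·ACC·ACC·ACC·B·B·AAA·AAA·ACC·ACC·ACC·ACC·ACC·ACC·ACC·B·B·AAA·AAA·ACC·B·B·AAA·AAA·ACC·B·B·AAA·AAA
    A ↦ ACC
    B ↦ AAA
    C ↦ B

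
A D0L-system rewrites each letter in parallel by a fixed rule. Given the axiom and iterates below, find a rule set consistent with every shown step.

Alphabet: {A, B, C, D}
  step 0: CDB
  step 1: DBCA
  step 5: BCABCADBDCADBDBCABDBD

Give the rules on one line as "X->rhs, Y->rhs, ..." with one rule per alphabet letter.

A->BD, B->CA, C->D, D->B

  step 0 ⇒ step 1: CDB ⇒ D·B·CA
    B ↦ CA
    C ↦ D
    D ↦ B
    A ↦ BD  (constrained at step 1)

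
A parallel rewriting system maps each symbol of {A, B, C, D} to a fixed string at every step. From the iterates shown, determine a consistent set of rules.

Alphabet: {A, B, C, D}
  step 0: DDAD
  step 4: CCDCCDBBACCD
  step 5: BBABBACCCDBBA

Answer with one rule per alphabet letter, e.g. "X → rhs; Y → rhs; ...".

  step 4 ⇒ step 5: CCDCCDBBACCD ⇒ B·B·A·B·B·A·C·C·CD·B·B·A
    A ↦ CD
    B ↦ C
    C ↦ B
    D ↦ A

A->CD, B->C, C->B, D->A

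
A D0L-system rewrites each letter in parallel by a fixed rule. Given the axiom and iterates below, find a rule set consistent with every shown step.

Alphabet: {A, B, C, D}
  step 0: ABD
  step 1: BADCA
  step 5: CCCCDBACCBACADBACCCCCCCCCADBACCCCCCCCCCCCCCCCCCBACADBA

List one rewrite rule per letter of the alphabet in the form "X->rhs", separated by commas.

A->BA, B->D, C->CC, D->CA

  step 0 ⇒ step 1: ABD ⇒ BA·D·CA
    A ↦ BA
    B ↦ D
    D ↦ CA
    C ↦ CC  (constrained at step 1)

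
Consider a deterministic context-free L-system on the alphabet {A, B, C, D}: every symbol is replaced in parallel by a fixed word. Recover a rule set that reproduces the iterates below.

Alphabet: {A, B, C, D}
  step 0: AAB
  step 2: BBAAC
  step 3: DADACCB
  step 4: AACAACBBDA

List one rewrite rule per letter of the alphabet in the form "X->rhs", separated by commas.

A->C, B->DA, C->B, D->AA

  step 3 ⇒ step 4: DADACCB ⇒ AA·C·AA·C·B·B·DA
    A ↦ C
    B ↦ DA
    C ↦ B
    D ↦ AA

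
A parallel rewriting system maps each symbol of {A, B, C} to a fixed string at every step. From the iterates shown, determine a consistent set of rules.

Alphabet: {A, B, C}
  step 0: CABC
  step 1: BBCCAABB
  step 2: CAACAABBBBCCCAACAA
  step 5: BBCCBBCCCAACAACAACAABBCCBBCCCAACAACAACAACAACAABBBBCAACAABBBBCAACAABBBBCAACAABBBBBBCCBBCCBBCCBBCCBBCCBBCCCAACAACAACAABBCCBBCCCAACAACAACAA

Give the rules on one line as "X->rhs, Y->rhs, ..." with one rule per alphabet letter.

  step 1 ⇒ step 2: BBCCAABB ⇒ CAA·CAA·BB·BB·C·C·CAA·CAA
    A ↦ C
    B ↦ CAA
    C ↦ BB

A->C, B->CAA, C->BB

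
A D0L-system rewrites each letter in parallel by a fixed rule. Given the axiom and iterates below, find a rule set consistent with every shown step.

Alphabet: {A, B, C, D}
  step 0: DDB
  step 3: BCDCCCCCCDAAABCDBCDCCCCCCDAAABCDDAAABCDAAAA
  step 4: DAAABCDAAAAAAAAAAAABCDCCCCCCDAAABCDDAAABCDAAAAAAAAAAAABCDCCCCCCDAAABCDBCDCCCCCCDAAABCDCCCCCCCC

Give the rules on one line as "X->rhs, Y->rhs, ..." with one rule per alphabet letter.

A->CC, B->DA, C->AA, D->BCD

  step 3 ⇒ step 4: BCDCCCCCCDAAABCDBCDCCCCCCDAAABCDDAAABCDAAAA ⇒ DA·AA·BCD·AA·AA·AA·AA·AA·AA·BCD·CC·CC·CC·DA·AA·BCD·DA·AA·BCD·AA·AA·AA·AA·AA·AA·BCD·CC·CC·CC·DA·AA·BCD·BCD·CC·CC·CC·DA·AA·BCD·CC·CC·CC·CC
    A ↦ CC
    B ↦ DA
    C ↦ AA
    D ↦ BCD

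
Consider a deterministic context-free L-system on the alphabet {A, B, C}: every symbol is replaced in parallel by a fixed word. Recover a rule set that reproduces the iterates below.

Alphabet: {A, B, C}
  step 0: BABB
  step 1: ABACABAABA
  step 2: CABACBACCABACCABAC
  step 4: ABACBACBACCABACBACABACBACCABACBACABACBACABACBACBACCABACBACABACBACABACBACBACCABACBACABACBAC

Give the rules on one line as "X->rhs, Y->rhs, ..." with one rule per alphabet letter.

  step 1 ⇒ step 2: ABACABAABA ⇒ C·ABA·C·BAC·C·ABA·C·C·ABA·C
    A ↦ C
    B ↦ ABA
    C ↦ BAC

A->C, B->ABA, C->BAC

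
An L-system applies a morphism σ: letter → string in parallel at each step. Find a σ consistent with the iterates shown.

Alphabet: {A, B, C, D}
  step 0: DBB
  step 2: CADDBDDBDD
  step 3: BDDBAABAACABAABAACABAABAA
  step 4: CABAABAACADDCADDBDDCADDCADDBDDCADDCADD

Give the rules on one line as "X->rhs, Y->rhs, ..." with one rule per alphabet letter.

A->D, B->CA, C->BD, D->BAA

  step 3 ⇒ step 4: BDDBAABAACABAABAACABAABAA ⇒ CA·BAA·BAA·CA·D·D·CA·D·D·BD·D·CA·D·D·CA·D·D·BD·D·CA·D·D·CA·D·D
    A ↦ D
    B ↦ CA
    C ↦ BD
    D ↦ BAA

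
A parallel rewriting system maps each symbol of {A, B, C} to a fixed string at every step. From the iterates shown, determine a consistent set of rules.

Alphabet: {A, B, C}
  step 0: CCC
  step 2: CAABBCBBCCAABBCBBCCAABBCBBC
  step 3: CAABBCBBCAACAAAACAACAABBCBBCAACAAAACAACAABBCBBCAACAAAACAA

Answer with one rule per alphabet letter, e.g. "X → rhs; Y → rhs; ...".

A->BBC, B->A, C->CAA

  step 2 ⇒ step 3: CAABBCBBCCAABBCBBCCAABBCBBC ⇒ CAA·BBC·BBC·A·A·CAA·A·A·CAA·CAA·BBC·BBC·A·A·CAA·A·A·CAA·CAA·BBC·BBC·A·A·CAA·A·A·CAA
    A ↦ BBC
    B ↦ A
    C ↦ CAA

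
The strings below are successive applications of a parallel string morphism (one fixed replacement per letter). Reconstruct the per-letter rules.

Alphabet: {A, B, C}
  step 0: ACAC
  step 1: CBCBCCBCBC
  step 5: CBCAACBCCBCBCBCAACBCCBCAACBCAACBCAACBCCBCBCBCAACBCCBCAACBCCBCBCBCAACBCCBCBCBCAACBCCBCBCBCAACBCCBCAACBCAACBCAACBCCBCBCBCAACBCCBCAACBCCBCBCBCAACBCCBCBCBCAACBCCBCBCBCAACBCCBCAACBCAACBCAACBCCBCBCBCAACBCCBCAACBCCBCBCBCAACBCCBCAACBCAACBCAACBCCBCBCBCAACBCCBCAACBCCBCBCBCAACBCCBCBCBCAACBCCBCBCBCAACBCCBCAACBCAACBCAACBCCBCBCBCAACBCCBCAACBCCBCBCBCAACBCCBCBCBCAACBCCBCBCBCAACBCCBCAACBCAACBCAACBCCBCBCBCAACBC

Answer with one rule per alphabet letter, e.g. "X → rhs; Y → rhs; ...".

A->CB, B->AA, C->CBC

  step 0 ⇒ step 1: ACAC ⇒ CB·CBC·CB·CBC
    A ↦ CB
    C ↦ CBC
    B ↦ AA  (constrained at step 1)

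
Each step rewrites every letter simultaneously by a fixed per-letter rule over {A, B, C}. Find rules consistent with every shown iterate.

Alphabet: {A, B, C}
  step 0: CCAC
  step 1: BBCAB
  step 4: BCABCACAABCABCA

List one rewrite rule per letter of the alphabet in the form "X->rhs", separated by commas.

A->CA, B->A, C->B

  step 0 ⇒ step 1: CCAC ⇒ B·B·CA·B
    A ↦ CA
    C ↦ B
    B ↦ A  (constrained at step 1)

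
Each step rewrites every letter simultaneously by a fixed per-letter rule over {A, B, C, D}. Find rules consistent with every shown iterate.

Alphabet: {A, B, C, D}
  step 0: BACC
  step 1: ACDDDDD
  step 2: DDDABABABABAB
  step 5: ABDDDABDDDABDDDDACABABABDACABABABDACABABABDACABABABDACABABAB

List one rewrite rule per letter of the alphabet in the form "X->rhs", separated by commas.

  step 1 ⇒ step 2: ACDDDDD ⇒ D·DD·AB·AB·AB·AB·AB
    A ↦ D
    C ↦ DD
    D ↦ AB
  step 0 ⇒ step 1: BACC ⇒ AC·D·DD·DD
    B ↦ AC

A->D, B->AC, C->DD, D->AB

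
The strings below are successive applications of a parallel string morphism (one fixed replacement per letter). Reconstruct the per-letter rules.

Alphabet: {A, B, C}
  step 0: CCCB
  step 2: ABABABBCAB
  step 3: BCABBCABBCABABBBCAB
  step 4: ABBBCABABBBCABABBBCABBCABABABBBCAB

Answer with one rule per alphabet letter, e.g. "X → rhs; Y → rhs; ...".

A->BC, B->AB, C->B

  step 3 ⇒ step 4: BCABBCABBCABABBBCAB ⇒ AB·B·BC·AB·AB·B·BC·AB·AB·B·BC·AB·BC·AB·AB·AB·B·BC·AB
    A ↦ BC
    B ↦ AB
    C ↦ B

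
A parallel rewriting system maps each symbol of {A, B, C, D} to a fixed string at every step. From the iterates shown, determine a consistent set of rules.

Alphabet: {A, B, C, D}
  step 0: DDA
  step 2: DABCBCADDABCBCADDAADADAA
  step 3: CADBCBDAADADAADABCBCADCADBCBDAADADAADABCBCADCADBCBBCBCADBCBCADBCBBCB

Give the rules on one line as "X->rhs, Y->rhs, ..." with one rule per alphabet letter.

  step 2 ⇒ step 3: DABCBCADDABCBCADDAADADAA ⇒ CAD·BCB·DAA·DA·DAA·DA·BCB·CAD·CAD·BCB·DAA·DA·DAA·DA·BCB·CAD·CAD·BCB·BCB·CAD·BCB·CAD·BCB·BCB
    A ↦ BCB
    B ↦ DAA
    C ↦ DA
    D ↦ CAD

A->BCB, B->DAA, C->DA, D->CAD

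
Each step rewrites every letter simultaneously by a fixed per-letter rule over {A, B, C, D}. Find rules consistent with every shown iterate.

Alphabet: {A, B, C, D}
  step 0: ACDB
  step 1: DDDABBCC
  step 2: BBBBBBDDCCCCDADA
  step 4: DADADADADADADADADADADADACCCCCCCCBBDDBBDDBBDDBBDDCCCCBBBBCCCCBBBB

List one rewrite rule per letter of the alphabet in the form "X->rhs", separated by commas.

A->DD, B->CC, C->DA, D->BB

  step 1 ⇒ step 2: DDDABBCC ⇒ BB·BB·BB·DD·CC·CC·DA·DA
    A ↦ DD
    B ↦ CC
    C ↦ DA
    D ↦ BB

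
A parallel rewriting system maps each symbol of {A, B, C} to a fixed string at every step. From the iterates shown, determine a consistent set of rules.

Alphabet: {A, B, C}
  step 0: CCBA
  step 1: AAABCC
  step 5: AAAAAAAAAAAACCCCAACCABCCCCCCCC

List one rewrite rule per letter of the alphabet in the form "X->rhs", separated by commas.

A->CC, B->AB, C->A

  step 0 ⇒ step 1: CCBA ⇒ A·A·AB·CC
    A ↦ CC
    B ↦ AB
    C ↦ A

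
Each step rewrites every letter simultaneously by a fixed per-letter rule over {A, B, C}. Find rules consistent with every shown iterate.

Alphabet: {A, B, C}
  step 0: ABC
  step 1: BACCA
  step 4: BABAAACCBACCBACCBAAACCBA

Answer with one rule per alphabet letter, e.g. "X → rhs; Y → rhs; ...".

A->BA, B->CC, C->A

  step 0 ⇒ step 1: ABC ⇒ BA·CC·A
    A ↦ BA
    B ↦ CC
    C ↦ A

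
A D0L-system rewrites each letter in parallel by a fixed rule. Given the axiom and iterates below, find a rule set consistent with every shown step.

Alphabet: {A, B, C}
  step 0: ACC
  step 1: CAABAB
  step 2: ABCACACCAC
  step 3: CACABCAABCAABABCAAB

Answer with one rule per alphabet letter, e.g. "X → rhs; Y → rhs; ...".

A->CA, B->C, C->AB

  step 2 ⇒ step 3: ABCACACCAC ⇒ CA·C·AB·CA·AB·CA·AB·AB·CA·AB
    A ↦ CA
    B ↦ C
    C ↦ AB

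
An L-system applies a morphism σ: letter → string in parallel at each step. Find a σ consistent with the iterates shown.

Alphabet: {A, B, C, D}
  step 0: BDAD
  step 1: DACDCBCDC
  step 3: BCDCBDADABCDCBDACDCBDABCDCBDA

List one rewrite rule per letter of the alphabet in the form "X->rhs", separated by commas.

A->B, B->DA, C->B, D->CDC

  step 0 ⇒ step 1: BDAD ⇒ DA·CDC·B·CDC
    A ↦ B
    B ↦ DA
    D ↦ CDC
    C ↦ B  (constrained at step 1)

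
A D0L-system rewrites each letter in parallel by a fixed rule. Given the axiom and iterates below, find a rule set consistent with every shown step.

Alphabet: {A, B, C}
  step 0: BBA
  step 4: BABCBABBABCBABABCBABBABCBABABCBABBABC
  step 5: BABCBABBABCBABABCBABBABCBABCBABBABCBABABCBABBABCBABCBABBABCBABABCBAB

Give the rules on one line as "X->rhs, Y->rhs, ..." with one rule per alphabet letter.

A->BC, B->BA, C->B

  step 4 ⇒ step 5: BABCBABBABCBABABCBABBABCBABABCBABBABC ⇒ BA·BC·BA·B·BA·BC·BA·BA·BC·BA·B·BA·BC·BA·BC·BA·B·BA·BC·BA·BA·BC·BA·B·BA·BC·BA·BC·BA·B·BA·BC·BA·BA·BC·BA·B
    A ↦ BC
    B ↦ BA
    C ↦ B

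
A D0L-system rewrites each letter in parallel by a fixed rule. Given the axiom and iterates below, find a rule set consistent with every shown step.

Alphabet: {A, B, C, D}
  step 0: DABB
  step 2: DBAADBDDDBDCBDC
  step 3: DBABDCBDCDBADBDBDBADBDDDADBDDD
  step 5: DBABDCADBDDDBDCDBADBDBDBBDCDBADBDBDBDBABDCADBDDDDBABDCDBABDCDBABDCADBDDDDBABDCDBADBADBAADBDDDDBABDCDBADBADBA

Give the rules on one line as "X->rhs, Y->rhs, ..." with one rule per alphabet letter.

  step 2 ⇒ step 3: DBAADBDDDBDCBDC ⇒ DB·A·BDC·BDC·DB·A·DB·DB·DB·A·DB·DDD·A·DB·DDD
    A ↦ BDC
    B ↦ A
    C ↦ DDD
    D ↦ DB

A->BDC, B->A, C->DDD, D->DB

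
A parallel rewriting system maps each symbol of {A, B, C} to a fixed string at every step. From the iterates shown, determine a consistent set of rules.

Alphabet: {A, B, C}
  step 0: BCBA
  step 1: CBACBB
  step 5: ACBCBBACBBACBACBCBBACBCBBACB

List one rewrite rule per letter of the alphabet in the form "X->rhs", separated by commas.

A->B, B->CB, C->A

  step 0 ⇒ step 1: BCBA ⇒ CB·A·CB·B
    A ↦ B
    B ↦ CB
    C ↦ A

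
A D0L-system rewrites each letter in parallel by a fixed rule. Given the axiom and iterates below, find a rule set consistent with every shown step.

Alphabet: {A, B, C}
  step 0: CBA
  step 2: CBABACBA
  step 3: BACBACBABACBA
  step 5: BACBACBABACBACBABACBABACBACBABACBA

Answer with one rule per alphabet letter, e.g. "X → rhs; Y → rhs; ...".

  step 2 ⇒ step 3: CBABACBA ⇒ BA·C·BA·C·BA·BA·C·BA
    A ↦ BA
    B ↦ C
    C ↦ BA

A->BA, B->C, C->BA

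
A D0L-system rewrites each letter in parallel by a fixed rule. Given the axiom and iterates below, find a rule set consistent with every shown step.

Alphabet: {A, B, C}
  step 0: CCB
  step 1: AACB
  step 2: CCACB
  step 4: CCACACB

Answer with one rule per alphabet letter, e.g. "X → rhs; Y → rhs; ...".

A->C, B->CB, C->A

  step 1 ⇒ step 2: AACB ⇒ C·C·A·CB
    A ↦ C
    B ↦ CB
    C ↦ A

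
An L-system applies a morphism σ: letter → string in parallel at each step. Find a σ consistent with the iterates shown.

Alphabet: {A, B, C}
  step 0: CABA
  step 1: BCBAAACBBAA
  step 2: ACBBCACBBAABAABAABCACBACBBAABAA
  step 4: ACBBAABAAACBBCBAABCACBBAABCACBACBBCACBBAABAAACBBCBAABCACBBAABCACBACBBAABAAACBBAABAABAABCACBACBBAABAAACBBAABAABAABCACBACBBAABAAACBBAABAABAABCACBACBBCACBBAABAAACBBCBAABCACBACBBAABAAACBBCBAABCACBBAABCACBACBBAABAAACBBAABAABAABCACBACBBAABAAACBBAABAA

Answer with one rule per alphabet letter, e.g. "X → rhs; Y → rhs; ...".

A->BAA, B->ACB, C->BC

  step 1 ⇒ step 2: BCBAAACBBAA ⇒ ACB·BC·ACB·BAA·BAA·BAA·BC·ACB·ACB·BAA·BAA
    A ↦ BAA
    B ↦ ACB
    C ↦ BC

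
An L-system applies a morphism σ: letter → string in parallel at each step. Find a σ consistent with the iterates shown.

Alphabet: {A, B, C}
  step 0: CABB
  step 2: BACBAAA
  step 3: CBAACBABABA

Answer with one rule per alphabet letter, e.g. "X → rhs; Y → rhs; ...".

  step 2 ⇒ step 3: BACBAAA ⇒ C·BA·A·C·BA·BA·BA
    A ↦ BA
    B ↦ C
    C ↦ A

A->BA, B->C, C->A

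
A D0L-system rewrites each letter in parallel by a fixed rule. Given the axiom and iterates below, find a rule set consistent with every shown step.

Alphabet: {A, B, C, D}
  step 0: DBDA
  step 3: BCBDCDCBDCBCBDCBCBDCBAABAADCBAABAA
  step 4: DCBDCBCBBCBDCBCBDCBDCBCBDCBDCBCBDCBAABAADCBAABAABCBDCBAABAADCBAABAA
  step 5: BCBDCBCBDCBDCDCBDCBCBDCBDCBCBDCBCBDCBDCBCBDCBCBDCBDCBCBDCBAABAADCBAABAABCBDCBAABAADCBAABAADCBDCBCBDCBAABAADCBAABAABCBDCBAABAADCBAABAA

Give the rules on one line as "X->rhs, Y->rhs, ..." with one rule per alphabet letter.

  step 4 ⇒ step 5: DCBDCBCBBCBDCBCBDCBDCBCBDCBDCBCBDCBAABAADCBAABAABCBDCBAABAADCBAABAA ⇒ BC·B·DC·BC·B·DC·B·DC·DC·B·DC·BC·B·DC·B·DC·BC·B·DC·BC·B·DC·B·DC·BC·B·DC·BC·B·DC·B·DC·BC·B·DC·BAA·BAA·DC·BAA·BAA·BC·B·DC·BAA·BAA·DC·BAA·BAA·DC·B·DC·BC·B·DC·BAA·BAA·DC·BAA·BAA·BC·B·DC·BAA·BAA·DC·BAA·BAA
    A ↦ BAA
    B ↦ DC
    C ↦ B
    D ↦ BC

A->BAA, B->DC, C->B, D->BC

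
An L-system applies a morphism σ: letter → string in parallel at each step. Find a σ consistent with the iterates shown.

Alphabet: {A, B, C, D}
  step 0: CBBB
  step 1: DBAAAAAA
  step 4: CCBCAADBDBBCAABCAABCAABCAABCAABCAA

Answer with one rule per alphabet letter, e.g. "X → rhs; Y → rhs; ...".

  step 0 ⇒ step 1: CBBB ⇒ DB·AA·AA·AA
    B ↦ AA
    C ↦ DB
    A ↦ C  (constrained at step 1)
    D ↦ BC  (constrained at step 1)

A->C, B->AA, C->DB, D->BC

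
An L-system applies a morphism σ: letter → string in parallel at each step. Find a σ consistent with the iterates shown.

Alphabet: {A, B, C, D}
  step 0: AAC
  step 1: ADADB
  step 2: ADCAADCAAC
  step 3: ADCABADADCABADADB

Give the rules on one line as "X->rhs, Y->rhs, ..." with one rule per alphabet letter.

A->AD, B->AC, C->B, D->CA

  step 2 ⇒ step 3: ADCAADCAAC ⇒ AD·CA·B·AD·AD·CA·B·AD·AD·B
    A ↦ AD
    C ↦ B
    D ↦ CA
  step 1 ⇒ step 2: ADADB ⇒ AD·CA·AD·CA·AC
    B ↦ AC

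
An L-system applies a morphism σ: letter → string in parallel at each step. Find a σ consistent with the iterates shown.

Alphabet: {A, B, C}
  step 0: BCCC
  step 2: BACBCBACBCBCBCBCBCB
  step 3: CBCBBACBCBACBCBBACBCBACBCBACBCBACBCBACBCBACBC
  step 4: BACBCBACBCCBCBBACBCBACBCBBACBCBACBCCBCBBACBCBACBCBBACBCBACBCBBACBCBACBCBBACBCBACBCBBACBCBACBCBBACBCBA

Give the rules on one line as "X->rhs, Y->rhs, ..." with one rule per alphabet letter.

  step 3 ⇒ step 4: CBCBBACBCBACBCBBACBCBACBCBACBCBACBCBACBCBACBC ⇒ BA·CBC·BA·CBC·CBC·B·BA·CBC·BA·CBC·B·BA·CBC·BA·CBC·CBC·B·BA·CBC·BA·CBC·B·BA·CBC·BA·CBC·B·BA·CBC·BA·CBC·B·BA·CBC·BA·CBC·B·BA·CBC·BA·CBC·B·BA·CBC·BA
    A ↦ B
    B ↦ CBC
    C ↦ BA

A->B, B->CBC, C->BA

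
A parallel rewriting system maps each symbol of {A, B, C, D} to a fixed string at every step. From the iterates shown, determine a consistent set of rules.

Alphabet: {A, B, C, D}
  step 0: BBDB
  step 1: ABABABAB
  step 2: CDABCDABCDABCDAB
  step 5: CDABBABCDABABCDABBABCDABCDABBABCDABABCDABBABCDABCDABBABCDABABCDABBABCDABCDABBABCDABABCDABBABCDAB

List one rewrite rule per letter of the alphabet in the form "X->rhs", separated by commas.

A->CD, B->AB, C->B, D->AB

  step 1 ⇒ step 2: ABABABAB ⇒ CD·AB·CD·AB·CD·AB·CD·AB
    A ↦ CD
    B ↦ AB
    C ↦ B  (constrained at step 2)
  step 0 ⇒ step 1: BBDB ⇒ AB·AB·AB·AB
    D ↦ AB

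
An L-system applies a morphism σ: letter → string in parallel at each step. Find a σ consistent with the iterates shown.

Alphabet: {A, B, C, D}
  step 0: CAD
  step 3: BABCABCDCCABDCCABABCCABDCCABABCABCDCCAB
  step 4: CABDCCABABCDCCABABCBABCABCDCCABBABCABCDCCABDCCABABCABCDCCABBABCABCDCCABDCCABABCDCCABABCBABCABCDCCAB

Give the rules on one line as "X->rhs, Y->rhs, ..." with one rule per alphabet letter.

  step 3 ⇒ step 4: BABCABCDCCABDCCABABCCABDCCABABCABCDCCAB ⇒ CAB·DC·CAB·ABC·DC·CAB·ABC·B·ABC·ABC·DC·CAB·B·ABC·ABC·DC·CAB·DC·CAB·ABC·ABC·DC·CAB·B·ABC·ABC·DC·CAB·DC·CAB·ABC·DC·CAB·ABC·B·ABC·ABC·DC·CAB
    A ↦ DC
    B ↦ CAB
    C ↦ ABC
    D ↦ B

A->DC, B->CAB, C->ABC, D->B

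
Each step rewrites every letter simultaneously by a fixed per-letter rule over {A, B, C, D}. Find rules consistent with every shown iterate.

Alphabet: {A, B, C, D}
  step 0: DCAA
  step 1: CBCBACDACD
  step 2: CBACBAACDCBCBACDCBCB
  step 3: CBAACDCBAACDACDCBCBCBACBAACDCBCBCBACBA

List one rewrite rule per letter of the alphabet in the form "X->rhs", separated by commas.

A->ACD, B->A, C->CB, D->CB

  step 2 ⇒ step 3: CBACBAACDCBCBACDCBCB ⇒ CB·A·ACD·CB·A·ACD·ACD·CB·CB·CB·A·CB·A·ACD·CB·CB·CB·A·CB·A
    A ↦ ACD
    B ↦ A
    C ↦ CB
    D ↦ CB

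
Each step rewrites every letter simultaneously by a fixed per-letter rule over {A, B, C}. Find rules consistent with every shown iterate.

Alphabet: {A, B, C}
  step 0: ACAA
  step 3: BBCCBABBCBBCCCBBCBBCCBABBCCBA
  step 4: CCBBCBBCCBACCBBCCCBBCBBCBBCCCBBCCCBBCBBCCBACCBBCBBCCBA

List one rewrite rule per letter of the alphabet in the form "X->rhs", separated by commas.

  step 3 ⇒ step 4: BBCCBABBCBBCCCBBCBBCCBABBCCBA ⇒ C·C·BBC·BBC·C·BA·C·C·BBC·C·C·BBC·BBC·BBC·C·C·BBC·C·C·BBC·BBC·C·BA·C·C·BBC·BBC·C·BA
    A ↦ BA
    B ↦ C
    C ↦ BBC

A->BA, B->C, C->BBC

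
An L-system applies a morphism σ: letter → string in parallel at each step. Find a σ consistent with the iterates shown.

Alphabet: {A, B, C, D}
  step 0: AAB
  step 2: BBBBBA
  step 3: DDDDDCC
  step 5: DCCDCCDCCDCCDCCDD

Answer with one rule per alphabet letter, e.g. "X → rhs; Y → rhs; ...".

  step 2 ⇒ step 3: BBBBBA ⇒ D·D·D·D·D·CC
    A ↦ CC
    B ↦ D
    C ↦ B  (constrained at step 3)
    D ↦ BA  (constrained at step 3)

A->CC, B->D, C->B, D->BA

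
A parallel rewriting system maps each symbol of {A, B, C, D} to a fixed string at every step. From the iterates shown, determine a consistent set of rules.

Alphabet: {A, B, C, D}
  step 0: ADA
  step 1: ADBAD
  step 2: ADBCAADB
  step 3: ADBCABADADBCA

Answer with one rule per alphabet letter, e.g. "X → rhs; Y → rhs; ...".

  step 2 ⇒ step 3: ADBCAADB ⇒ AD·B·CA·B·AD·AD·B·CA
    A ↦ AD
    B ↦ CA
    C ↦ B
    D ↦ B

A->AD, B->CA, C->B, D->B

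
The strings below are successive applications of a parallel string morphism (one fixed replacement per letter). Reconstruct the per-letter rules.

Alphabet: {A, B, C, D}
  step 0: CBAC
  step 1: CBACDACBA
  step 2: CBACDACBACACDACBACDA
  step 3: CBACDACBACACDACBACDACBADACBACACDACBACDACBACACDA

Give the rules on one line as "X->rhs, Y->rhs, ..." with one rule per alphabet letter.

A->DA, B->C, C->CBA, D->CAC

  step 2 ⇒ step 3: CBACDACBACACDACBACDA ⇒ CBA·C·DA·CBA·CAC·DA·CBA·C·DA·CBA·DA·CBA·CAC·DA·CBA·C·DA·CBA·CAC·DA
    A ↦ DA
    B ↦ C
    C ↦ CBA
    D ↦ CAC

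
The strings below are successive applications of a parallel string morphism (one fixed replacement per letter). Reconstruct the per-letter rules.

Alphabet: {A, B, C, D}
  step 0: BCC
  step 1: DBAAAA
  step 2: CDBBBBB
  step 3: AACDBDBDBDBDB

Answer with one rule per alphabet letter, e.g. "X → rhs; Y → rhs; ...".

A->B, B->DB, C->AA, D->C

  step 2 ⇒ step 3: CDBBBBB ⇒ AA·C·DB·DB·DB·DB·DB
    B ↦ DB
    C ↦ AA
    D ↦ C
  step 1 ⇒ step 2: DBAAAA ⇒ C·DB·B·B·B·B
    A ↦ B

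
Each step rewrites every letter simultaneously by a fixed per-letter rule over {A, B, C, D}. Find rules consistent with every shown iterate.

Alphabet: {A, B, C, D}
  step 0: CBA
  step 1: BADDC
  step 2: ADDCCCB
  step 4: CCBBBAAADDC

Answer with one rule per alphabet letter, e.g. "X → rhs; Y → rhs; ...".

  step 1 ⇒ step 2: BADDC ⇒ A·DDC·C·C·B
    A ↦ DDC
    B ↦ A
    C ↦ B
    D ↦ C

A->DDC, B->A, C->B, D->C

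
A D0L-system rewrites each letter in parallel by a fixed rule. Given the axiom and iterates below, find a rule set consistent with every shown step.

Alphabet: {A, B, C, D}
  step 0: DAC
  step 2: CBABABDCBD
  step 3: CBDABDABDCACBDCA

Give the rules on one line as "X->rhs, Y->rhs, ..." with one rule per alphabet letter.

A->AB, B->D, C->CB, D->CA

  step 2 ⇒ step 3: CBABABDCBD ⇒ CB·D·AB·D·AB·D·CA·CB·D·CA
    A ↦ AB
    B ↦ D
    C ↦ CB
    D ↦ CA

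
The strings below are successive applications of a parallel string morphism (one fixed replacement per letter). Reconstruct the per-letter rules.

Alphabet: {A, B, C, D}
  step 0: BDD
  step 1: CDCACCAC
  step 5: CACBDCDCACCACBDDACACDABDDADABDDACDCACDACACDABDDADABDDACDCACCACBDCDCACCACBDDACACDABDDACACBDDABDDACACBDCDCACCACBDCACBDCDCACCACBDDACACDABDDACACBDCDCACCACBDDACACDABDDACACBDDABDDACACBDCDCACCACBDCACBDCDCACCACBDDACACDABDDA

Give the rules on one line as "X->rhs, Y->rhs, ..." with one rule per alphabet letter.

A->BD, B->CD, C->DA, D->CAC

  step 0 ⇒ step 1: BDD ⇒ CD·CAC·CAC
    B ↦ CD
    D ↦ CAC
    A ↦ BD  (constrained at step 1)
    C ↦ DA  (constrained at step 1)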